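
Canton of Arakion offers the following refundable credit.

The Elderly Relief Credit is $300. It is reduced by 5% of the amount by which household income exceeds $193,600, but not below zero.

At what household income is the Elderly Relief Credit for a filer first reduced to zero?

$199,600

The credit falls by 5% of each dollar above $193,600, so it reaches zero when the excess is $300 / 5% = $6,000: income = $193,600 + $6,000 = $199,600.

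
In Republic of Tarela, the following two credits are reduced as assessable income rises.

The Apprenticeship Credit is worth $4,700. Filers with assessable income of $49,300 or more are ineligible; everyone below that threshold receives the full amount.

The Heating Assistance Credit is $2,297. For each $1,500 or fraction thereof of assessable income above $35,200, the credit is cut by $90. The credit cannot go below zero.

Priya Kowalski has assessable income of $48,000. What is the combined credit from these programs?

$6,187

Apprenticeship Credit: $48,000 is below the $49,300 cutoff, so the full $4,700 applies.
Heating Assistance Credit: income exceeds $35,200 by $12,800, which is 9 full-or-partial $1,500 increments; reduction = 9 × $90 = $810, leaving $1,487.
Total: $4,700 + $1,487 = $6,187.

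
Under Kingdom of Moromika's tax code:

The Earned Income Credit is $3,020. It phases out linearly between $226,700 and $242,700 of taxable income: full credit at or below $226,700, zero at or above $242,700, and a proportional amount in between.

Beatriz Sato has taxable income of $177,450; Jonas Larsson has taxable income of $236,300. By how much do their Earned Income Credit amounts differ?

$1,812

Beatriz ($177,450): Earned Income Credit: $177,450 is at or below the $226,700 threshold, so the full $3,020 applies.
Jonas ($236,300): Earned Income Credit: $236,300 is $9,600 into a $16,000 phase-out range, leaving 6,400/16,000 of the credit: $3,020 × 6,400/16,000 = $1,208.
Difference: |$3,020 − $1,208| = $1,812.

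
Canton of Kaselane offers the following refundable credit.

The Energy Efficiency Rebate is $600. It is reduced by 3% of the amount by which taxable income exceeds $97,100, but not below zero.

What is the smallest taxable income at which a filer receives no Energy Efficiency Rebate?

The credit falls by 3% of each dollar above $97,100, so it reaches zero when the excess is $600 / 3% = $20,000: income = $97,100 + $20,000 = $117,100.

$117,100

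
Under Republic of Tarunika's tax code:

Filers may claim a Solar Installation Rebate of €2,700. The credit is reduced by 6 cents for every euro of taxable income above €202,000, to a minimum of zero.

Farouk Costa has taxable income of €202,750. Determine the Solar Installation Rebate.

€2,655

Solar Installation Rebate: 6% of the €750 excess over €202,000 is €45; credit = €2,700 − €45 = €2,655.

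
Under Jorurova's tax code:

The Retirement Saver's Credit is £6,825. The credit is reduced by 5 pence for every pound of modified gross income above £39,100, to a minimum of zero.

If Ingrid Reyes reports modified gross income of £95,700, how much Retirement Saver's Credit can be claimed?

Retirement Saver's Credit: 5% of the £56,600 excess over £39,100 is £2,830; credit = £6,825 − £2,830 = £3,995.

£3,995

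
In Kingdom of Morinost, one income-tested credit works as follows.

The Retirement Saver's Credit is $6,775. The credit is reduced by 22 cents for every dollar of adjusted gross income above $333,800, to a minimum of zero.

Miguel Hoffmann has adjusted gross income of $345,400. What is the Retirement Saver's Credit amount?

$4,223

Retirement Saver's Credit: 22% of the $11,600 excess over $333,800 is $2,552; credit = $6,775 − $2,552 = $4,223.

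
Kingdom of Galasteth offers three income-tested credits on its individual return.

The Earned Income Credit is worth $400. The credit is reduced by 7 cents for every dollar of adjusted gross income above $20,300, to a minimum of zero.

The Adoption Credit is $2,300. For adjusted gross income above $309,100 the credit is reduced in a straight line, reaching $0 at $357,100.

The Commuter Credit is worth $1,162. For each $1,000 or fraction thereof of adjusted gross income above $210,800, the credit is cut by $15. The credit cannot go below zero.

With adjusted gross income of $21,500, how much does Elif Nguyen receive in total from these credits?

$3,778

Earned Income Credit: 7% of the $1,200 excess over $20,300 is $84; credit = $400 − $84 = $316.
Adoption Credit: $21,500 is at or below the $309,100 threshold, so the full $2,300 applies.
Commuter Credit: $21,500 is at or below the $210,800 threshold, so the full $1,162 applies.
Total: $316 + $2,300 + $1,162 = $3,778.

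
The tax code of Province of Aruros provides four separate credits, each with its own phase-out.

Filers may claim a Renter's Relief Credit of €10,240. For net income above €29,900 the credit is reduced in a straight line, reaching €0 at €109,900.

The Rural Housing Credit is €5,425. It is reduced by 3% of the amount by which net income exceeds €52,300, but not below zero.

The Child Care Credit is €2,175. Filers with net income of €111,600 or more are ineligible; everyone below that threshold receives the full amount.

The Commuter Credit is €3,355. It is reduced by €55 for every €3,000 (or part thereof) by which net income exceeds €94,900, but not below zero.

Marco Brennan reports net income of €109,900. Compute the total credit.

€8,952

Renter's Relief Credit: €109,900 is at or above €109,900, so the credit is €0.
Rural Housing Credit: 3% of the €57,600 excess over €52,300 is €1,728; credit = €5,425 − €1,728 = €3,697.
Child Care Credit: €109,900 is below the €111,600 cutoff, so the full €2,175 applies.
Commuter Credit: income exceeds €94,900 by €15,000, which is 5 full-or-partial €3,000 increments; reduction = 5 × €55 = €275, leaving €3,080.
Total: €0 + €3,697 + €2,175 + €3,080 = €8,952.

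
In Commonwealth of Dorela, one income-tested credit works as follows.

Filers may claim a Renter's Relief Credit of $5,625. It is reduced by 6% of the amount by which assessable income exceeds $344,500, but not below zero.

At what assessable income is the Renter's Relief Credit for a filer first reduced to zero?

$438,250

The credit falls by 6% of each dollar above $344,500, so it reaches zero when the excess is $5,625 / 6% = $93,750: income = $344,500 + $93,750 = $438,250.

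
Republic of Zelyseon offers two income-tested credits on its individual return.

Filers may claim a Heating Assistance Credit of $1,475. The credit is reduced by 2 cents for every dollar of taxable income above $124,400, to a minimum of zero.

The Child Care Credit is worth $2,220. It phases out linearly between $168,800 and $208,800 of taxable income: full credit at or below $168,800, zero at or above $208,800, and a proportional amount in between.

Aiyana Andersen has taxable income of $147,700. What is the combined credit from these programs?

$3,229

Heating Assistance Credit: 2% of the $23,300 excess over $124,400 is $466; credit = $1,475 − $466 = $1,009.
Child Care Credit: $147,700 is at or below the $168,800 threshold, so the full $2,220 applies.
Total: $1,009 + $2,220 = $3,229.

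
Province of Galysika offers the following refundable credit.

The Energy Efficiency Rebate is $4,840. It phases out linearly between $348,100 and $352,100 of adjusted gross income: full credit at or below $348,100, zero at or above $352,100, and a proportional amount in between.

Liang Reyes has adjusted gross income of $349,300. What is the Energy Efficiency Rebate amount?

$3,388

Energy Efficiency Rebate: $349,300 is $1,200 into a $4,000 phase-out range, leaving 2,800/4,000 of the credit: $4,840 × 2,800/4,000 = $3,388.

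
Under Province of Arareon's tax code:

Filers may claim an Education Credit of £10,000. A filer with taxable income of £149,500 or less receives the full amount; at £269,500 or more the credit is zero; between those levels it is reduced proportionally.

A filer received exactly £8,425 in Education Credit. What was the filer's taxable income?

£168,400

£8,425 is 8,425/10,000 of the full £10,000, so 1,575/10,000 of the £120,000 range has been used: income = £149,500 + £120,000 × 1,575/10,000 = £168,400.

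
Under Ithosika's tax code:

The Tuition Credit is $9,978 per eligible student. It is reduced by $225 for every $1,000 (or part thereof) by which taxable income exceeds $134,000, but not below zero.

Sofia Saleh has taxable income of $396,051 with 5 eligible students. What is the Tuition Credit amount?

$0

Tuition Credit: base = 5 × $9,978 = $49,890. income exceeds $134,000 by $262,051 → 263 increments × $225 = $59,175 ≥ base, so the credit is $0.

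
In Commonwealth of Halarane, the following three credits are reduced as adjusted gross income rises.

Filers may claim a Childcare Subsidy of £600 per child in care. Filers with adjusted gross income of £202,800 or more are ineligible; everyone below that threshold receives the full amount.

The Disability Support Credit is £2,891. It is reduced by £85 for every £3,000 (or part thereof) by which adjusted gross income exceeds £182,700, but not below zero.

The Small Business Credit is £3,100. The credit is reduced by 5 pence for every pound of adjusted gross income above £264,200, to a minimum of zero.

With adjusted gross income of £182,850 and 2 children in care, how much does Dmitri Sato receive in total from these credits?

£7,106

Childcare Subsidy: base = 2 × £600 = £1,200. £182,850 is below the £202,800 cutoff, so the full £1,200 applies.
Disability Support Credit: income exceeds £182,700 by £150, which is 1 full-or-partial £3,000 increment; reduction = 1 × £85 = £85, leaving £2,806.
Small Business Credit: £182,850 is at or below the £264,200 threshold, so the full £3,100 applies.
Total: £1,200 + £2,806 + £3,100 = £7,106.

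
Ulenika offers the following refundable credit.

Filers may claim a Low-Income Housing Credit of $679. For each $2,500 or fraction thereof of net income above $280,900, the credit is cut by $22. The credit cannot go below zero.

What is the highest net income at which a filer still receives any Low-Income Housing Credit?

After 30 increments the reduction is 30 × $22 = $660, leaving $19; one more increment wipes it out. Increment 30 ends at excess 30 × $2,500 = $75,000, so the highest qualifying income is $280,900 + $75,000 = $355,900.

$355,900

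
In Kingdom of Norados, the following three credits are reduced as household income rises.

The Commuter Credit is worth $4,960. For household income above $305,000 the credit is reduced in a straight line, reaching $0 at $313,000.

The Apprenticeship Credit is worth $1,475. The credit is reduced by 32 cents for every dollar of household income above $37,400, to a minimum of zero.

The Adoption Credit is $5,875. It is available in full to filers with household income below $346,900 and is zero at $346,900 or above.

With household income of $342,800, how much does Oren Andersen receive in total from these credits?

$5,875

Commuter Credit: $342,800 is at or above $313,000, so the credit is $0.
Apprenticeship Credit: 32% of the $305,400 excess over $37,400 is $97,728 ≥ base, so the credit is $0.
Adoption Credit: $342,800 is below the $346,900 cutoff, so the full $5,875 applies.
Total: $0 + $0 + $5,875 = $5,875.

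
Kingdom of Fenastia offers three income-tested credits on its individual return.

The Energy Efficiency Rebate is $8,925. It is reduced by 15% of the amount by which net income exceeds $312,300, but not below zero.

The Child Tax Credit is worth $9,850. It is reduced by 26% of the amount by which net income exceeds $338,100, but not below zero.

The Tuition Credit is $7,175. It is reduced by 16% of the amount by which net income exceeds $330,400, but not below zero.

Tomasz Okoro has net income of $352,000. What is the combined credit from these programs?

$12,925

Energy Efficiency Rebate: 15% of the $39,700 excess over $312,300 is $5,955; credit = $8,925 − $5,955 = $2,970.
Child Tax Credit: 26% of the $13,900 excess over $338,100 is $3,614; credit = $9,850 − $3,614 = $6,236.
Tuition Credit: 16% of the $21,600 excess over $330,400 is $3,456; credit = $7,175 − $3,456 = $3,719.
Total: $2,970 + $6,236 + $3,719 = $12,925.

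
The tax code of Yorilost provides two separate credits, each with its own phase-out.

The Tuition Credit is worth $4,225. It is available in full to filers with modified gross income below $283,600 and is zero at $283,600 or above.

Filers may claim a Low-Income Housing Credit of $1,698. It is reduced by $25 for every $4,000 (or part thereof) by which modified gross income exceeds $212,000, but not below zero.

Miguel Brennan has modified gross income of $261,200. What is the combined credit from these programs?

Tuition Credit: $261,200 is below the $283,600 cutoff, so the full $4,225 applies.
Low-Income Housing Credit: income exceeds $212,000 by $49,200, which is 13 full-or-partial $4,000 increments; reduction = 13 × $25 = $325, leaving $1,373.
Total: $4,225 + $1,373 = $5,598.

$5,598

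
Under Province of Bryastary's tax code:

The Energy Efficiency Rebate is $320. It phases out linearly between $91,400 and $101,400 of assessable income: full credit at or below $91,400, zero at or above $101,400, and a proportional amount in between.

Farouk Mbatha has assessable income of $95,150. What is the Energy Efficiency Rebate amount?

Energy Efficiency Rebate: $95,150 is $3,750 into a $10,000 phase-out range, leaving 6,250/10,000 of the credit: $320 × 6,250/10,000 = $200.

$200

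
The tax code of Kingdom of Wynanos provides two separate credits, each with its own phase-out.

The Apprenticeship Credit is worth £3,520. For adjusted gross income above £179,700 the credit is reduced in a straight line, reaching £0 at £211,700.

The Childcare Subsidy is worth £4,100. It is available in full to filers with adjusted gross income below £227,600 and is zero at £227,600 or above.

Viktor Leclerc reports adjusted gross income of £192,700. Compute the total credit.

£6,190

Apprenticeship Credit: £192,700 is £13,000 into a £32,000 phase-out range, leaving 19,000/32,000 of the credit: £3,520 × 19,000/32,000 = £2,090.
Childcare Subsidy: £192,700 is below the £227,600 cutoff, so the full £4,100 applies.
Total: £2,090 + £4,100 = £6,190.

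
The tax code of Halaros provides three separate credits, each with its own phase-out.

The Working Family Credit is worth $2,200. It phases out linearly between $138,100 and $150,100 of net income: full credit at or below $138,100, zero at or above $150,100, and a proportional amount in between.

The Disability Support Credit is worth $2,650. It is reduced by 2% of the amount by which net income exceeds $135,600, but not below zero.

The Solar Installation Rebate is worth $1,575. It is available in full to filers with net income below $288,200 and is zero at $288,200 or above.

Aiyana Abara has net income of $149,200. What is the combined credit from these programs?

$4,118

Working Family Credit: $149,200 is $11,100 into a $12,000 phase-out range, leaving 900/12,000 of the credit: $2,200 × 900/12,000 = $165.
Disability Support Credit: 2% of the $13,600 excess over $135,600 is $272; credit = $2,650 − $272 = $2,378.
Solar Installation Rebate: $149,200 is below the $288,200 cutoff, so the full $1,575 applies.
Total: $165 + $2,378 + $1,575 = $4,118.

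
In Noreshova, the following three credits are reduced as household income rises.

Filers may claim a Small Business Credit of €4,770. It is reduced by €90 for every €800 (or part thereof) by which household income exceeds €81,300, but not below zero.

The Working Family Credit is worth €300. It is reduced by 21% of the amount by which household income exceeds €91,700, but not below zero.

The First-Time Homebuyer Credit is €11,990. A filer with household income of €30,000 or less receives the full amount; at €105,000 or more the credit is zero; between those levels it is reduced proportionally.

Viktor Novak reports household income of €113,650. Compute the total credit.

Small Business Credit: income exceeds €81,300 by €32,350, which is 41 full-or-partial €800 increments; reduction = 41 × €90 = €3,690, leaving €1,080.
Working Family Credit: 21% of the €21,950 excess over €91,700 is €4,609.50 ≥ base, so the credit is €0.
First-Time Homebuyer Credit: €113,650 is at or above €105,000, so the credit is €0.
Total: €1,080 + €0 + €0 = €1,080.

€1,080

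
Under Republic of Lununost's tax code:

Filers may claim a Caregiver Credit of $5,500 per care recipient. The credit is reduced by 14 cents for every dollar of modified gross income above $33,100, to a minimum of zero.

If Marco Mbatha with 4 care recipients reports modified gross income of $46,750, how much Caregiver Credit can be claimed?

Caregiver Credit: base = 4 × $5,500 = $22,000. 14% of the $13,650 excess over $33,100 is $1,911; credit = $22,000 − $1,911 = $20,089.

$20,089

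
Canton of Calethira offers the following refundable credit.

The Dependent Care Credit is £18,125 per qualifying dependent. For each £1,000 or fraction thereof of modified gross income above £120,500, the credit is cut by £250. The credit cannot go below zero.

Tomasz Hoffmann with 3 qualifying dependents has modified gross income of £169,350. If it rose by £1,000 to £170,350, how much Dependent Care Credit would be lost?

At £169,350 — base = 3 × £18,125 = £54,375. income exceeds £120,500 by £48,850, which is 49 full-or-partial £1,000 increments; reduction = 49 × £250 = £12,250, leaving £42,125.
At £170,350 — base = 3 × £18,125 = £54,375. income exceeds £120,500 by £49,850, which is 50 full-or-partial £1,000 increments; reduction = 50 × £250 = £12,500, leaving £41,875.
Lost: £42,125 − £41,875 = £250.

£250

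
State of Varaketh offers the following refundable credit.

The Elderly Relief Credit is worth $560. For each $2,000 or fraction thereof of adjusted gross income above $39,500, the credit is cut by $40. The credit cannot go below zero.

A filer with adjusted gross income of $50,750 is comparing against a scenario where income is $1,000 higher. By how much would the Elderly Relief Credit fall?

$40

At $50,750 — income exceeds $39,500 by $11,250, which is 6 full-or-partial $2,000 increments; reduction = 6 × $40 = $240, leaving $320.
At $51,750 — income exceeds $39,500 by $12,250, which is 7 full-or-partial $2,000 increments; reduction = 7 × $40 = $280, leaving $280.
Lost: $320 − $280 = $40.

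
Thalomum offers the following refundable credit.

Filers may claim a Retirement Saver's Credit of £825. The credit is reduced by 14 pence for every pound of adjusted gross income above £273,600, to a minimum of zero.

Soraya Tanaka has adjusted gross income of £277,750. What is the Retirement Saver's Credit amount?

£244

Retirement Saver's Credit: 14% of the £4,150 excess over £273,600 is £581; credit = £825 − £581 = £244.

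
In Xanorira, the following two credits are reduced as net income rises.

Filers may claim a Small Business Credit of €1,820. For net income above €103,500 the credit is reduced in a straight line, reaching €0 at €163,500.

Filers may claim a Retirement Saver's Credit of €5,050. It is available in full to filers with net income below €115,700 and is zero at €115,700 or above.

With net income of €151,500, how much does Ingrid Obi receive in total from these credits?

Small Business Credit: €151,500 is €48,000 into a €60,000 phase-out range, leaving 12,000/60,000 of the credit: €1,820 × 12,000/60,000 = €364.
Retirement Saver's Credit: €151,500 meets or exceeds the €115,700 cutoff, so the credit is €0.
Total: €364 + €0 = €364.

€364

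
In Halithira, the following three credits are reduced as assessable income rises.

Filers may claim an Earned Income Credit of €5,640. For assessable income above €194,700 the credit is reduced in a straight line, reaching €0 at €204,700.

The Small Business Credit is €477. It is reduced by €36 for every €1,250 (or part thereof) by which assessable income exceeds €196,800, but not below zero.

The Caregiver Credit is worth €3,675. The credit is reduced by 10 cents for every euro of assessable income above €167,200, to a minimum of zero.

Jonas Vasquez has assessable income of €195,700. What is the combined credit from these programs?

Earned Income Credit: €195,700 is €1,000 into a €10,000 phase-out range, leaving 9,000/10,000 of the credit: €5,640 × 9,000/10,000 = €5,076.
Small Business Credit: €195,700 is at or below the €196,800 threshold, so the full €477 applies.
Caregiver Credit: 10% of the €28,500 excess over €167,200 is €2,850; credit = €3,675 − €2,850 = €825.
Total: €5,076 + €477 + €825 = €6,378.

€6,378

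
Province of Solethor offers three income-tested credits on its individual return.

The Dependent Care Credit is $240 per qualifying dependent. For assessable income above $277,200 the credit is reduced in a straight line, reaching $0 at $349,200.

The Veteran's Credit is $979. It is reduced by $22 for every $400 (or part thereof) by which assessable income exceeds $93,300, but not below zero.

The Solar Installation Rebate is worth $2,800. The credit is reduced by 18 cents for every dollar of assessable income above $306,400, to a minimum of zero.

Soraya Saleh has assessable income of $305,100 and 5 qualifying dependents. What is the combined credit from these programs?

Dependent Care Credit: base = 5 × $240 = $1,200. $305,100 is $27,900 into a $72,000 phase-out range, leaving 44,100/72,000 of the credit: $1,200 × 44,100/72,000 = $735.
Veteran's Credit: income exceeds $93,300 by $211,800 → 530 increments × $22 = $11,660 ≥ base, so the credit is $0.
Solar Installation Rebate: $305,100 is at or below the $306,400 threshold, so the full $2,800 applies.
Total: $735 + $0 + $2,800 = $3,535.

$3,535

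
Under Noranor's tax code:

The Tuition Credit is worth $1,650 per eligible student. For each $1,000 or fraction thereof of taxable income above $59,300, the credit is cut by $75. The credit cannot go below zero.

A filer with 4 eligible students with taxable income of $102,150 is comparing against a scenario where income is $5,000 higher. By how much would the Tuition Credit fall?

At $102,150 — base = 4 × $1,650 = $6,600. income exceeds $59,300 by $42,850, which is 43 full-or-partial $1,000 increments; reduction = 43 × $75 = $3,225, leaving $3,375.
At $107,150 — base = 4 × $1,650 = $6,600. income exceeds $59,300 by $47,850, which is 48 full-or-partial $1,000 increments; reduction = 48 × $75 = $3,600, leaving $3,000.
Lost: $3,375 − $3,000 = $375.

$375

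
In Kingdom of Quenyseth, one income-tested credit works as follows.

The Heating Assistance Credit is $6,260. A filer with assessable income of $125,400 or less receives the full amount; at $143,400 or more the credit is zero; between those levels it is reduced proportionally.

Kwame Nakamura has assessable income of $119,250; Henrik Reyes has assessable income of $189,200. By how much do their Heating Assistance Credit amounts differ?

Kwame ($119,250): Heating Assistance Credit: $119,250 is at or below the $125,400 threshold, so the full $6,260 applies.
Henrik ($189,200): Heating Assistance Credit: $189,200 is at or above $143,400, so the credit is $0.
Difference: |$6,260 − $0| = $6,260.

$6,260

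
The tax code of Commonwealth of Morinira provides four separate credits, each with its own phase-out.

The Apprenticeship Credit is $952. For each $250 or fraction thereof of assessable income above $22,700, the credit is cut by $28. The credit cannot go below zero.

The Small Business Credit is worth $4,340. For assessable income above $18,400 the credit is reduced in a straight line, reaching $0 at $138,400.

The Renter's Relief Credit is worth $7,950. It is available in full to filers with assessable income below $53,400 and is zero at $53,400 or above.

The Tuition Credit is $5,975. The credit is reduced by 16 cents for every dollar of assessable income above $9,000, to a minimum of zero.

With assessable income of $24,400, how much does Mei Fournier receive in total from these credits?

Apprenticeship Credit: income exceeds $22,700 by $1,700, which is 7 full-or-partial $250 increments; reduction = 7 × $28 = $196, leaving $756.
Small Business Credit: $24,400 is $6,000 into a $120,000 phase-out range, leaving 114,000/120,000 of the credit: $4,340 × 114,000/120,000 = $4,123.
Renter's Relief Credit: $24,400 is below the $53,400 cutoff, so the full $7,950 applies.
Tuition Credit: 16% of the $15,400 excess over $9,000 is $2,464; credit = $5,975 − $2,464 = $3,511.
Total: $756 + $4,123 + $7,950 + $3,511 = $16,340.

$16,340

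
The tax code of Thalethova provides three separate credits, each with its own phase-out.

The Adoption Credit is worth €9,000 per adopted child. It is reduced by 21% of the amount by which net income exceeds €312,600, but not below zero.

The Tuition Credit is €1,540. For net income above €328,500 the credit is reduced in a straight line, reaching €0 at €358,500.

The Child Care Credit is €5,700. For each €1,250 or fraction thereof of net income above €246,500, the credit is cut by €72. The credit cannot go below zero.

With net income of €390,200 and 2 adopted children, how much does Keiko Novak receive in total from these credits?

€1,704

Adoption Credit: base = 2 × €9,000 = €18,000. 21% of the €77,600 excess over €312,600 is €16,296; credit = €18,000 − €16,296 = €1,704.
Tuition Credit: €390,200 is at or above €358,500, so the credit is €0.
Child Care Credit: income exceeds €246,500 by €143,700 → 115 increments × €72 = €8,280 ≥ base, so the credit is €0.
Total: €1,704 + €0 + €0 = €1,704.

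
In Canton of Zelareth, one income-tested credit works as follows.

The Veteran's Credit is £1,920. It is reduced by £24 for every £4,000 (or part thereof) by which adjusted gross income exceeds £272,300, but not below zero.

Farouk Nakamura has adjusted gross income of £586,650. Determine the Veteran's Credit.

Veteran's Credit: income exceeds £272,300 by £314,350, which is 79 full-or-partial £4,000 increments; reduction = 79 × £24 = £1,896, leaving £24.

£24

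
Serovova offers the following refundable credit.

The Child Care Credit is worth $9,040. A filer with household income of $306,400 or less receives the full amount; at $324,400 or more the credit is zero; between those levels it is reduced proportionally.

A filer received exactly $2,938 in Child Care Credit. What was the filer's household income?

$2,938 is 2,938/9,040 of the full $9,040, so 6,102/9,040 of the $18,000 range has been used: income = $306,400 + $18,000 × 6,102/9,040 = $318,550.

$318,550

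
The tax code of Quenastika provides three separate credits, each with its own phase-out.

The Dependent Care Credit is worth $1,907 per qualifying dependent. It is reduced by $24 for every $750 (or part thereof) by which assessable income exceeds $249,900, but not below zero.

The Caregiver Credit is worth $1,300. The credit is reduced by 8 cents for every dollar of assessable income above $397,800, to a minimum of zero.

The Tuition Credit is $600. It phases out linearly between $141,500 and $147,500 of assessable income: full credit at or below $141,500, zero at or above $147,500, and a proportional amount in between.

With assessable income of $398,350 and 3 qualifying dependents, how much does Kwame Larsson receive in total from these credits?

Dependent Care Credit: base = 3 × $1,907 = $5,721. income exceeds $249,900 by $148,450, which is 198 full-or-partial $750 increments; reduction = 198 × $24 = $4,752, leaving $969.
Caregiver Credit: 8% of the $550 excess over $397,800 is $44; credit = $1,300 − $44 = $1,256.
Tuition Credit: $398,350 is at or above $147,500, so the credit is $0.
Total: $969 + $1,256 + $0 = $2,225.

$2,225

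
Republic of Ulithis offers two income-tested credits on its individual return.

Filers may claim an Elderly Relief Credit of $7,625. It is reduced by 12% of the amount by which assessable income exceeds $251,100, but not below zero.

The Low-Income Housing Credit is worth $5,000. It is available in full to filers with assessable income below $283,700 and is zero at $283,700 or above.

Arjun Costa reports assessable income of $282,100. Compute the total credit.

$8,905

Elderly Relief Credit: 12% of the $31,000 excess over $251,100 is $3,720; credit = $7,625 − $3,720 = $3,905.
Low-Income Housing Credit: $282,100 is below the $283,700 cutoff, so the full $5,000 applies.
Total: $3,905 + $5,000 = $8,905.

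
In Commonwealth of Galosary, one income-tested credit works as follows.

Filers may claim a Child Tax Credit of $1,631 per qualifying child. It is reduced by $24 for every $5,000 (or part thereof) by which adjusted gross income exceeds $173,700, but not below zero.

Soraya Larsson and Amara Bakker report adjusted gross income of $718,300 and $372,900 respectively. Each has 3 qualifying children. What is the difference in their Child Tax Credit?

Soraya ($718,300): Child Tax Credit: base = 3 × $1,631 = $4,893. income exceeds $173,700 by $544,600, which is 109 full-or-partial $5,000 increments; reduction = 109 × $24 = $2,616, leaving $2,277.
Amara ($372,900): Child Tax Credit: base = 3 × $1,631 = $4,893. income exceeds $173,700 by $199,200, which is 40 full-or-partial $5,000 increments; reduction = 40 × $24 = $960, leaving $3,933.
Difference: |$2,277 − $3,933| = $1,656.

$1,656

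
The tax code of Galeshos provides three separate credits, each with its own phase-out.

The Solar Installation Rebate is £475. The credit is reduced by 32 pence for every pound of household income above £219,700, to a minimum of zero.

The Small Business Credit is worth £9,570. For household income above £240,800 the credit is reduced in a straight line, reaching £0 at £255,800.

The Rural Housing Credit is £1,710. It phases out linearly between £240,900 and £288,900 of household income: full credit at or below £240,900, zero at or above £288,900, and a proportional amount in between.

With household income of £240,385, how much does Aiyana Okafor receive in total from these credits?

£11,280

Solar Installation Rebate: 32% of the £20,685 excess over £219,700 is £6,619.20 ≥ base, so the credit is £0.
Small Business Credit: £240,385 is at or below the £240,800 threshold, so the full £9,570 applies.
Rural Housing Credit: £240,385 is at or below the £240,900 threshold, so the full £1,710 applies.
Total: £0 + £9,570 + £1,710 = £11,280.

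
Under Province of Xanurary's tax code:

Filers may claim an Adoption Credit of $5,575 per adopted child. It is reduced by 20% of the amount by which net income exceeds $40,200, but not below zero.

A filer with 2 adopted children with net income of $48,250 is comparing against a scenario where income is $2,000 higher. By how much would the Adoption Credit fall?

At $48,250 — base = 2 × $5,575 = $11,150. 20% of the $8,050 excess over $40,200 is $1,610; credit = $11,150 − $1,610 = $9,540.
At $50,250 — base = 2 × $5,575 = $11,150. 20% of the $10,050 excess over $40,200 is $2,010; credit = $11,150 − $2,010 = $9,140.
Lost: $9,540 − $9,140 = $400.

$400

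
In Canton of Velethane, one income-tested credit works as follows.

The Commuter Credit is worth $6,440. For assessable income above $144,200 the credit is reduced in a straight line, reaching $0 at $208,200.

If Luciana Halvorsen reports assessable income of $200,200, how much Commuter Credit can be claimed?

Commuter Credit: $200,200 is $56,000 into a $64,000 phase-out range, leaving 8,000/64,000 of the credit: $6,440 × 8,000/64,000 = $805.

$805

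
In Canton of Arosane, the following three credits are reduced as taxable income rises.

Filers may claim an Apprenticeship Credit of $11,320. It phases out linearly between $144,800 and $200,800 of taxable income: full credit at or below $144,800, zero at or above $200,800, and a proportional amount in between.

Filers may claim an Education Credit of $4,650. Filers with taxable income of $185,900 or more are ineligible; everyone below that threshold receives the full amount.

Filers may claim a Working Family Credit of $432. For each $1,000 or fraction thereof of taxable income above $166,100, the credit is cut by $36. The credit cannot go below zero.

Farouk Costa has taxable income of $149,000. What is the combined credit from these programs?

Apprenticeship Credit: $149,000 is $4,200 into a $56,000 phase-out range, leaving 51,800/56,000 of the credit: $11,320 × 51,800/56,000 = $10,471.
Education Credit: $149,000 is below the $185,900 cutoff, so the full $4,650 applies.
Working Family Credit: $149,000 is at or below the $166,100 threshold, so the full $432 applies.
Total: $10,471 + $4,650 + $432 = $15,553.

$15,553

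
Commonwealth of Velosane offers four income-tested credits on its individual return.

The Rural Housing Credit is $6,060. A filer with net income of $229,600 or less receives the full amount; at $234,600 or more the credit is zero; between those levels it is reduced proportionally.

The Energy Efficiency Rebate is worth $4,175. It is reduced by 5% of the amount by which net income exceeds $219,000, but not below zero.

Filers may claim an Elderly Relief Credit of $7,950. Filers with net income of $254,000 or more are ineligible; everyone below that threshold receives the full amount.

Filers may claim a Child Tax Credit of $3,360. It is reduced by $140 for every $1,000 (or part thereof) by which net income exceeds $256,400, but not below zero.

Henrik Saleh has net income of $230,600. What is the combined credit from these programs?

Rural Housing Credit: $230,600 is $1,000 into a $5,000 phase-out range, leaving 4,000/5,000 of the credit: $6,060 × 4,000/5,000 = $4,848.
Energy Efficiency Rebate: 5% of the $11,600 excess over $219,000 is $580; credit = $4,175 − $580 = $3,595.
Elderly Relief Credit: $230,600 is below the $254,000 cutoff, so the full $7,950 applies.
Child Tax Credit: $230,600 is at or below the $256,400 threshold, so the full $3,360 applies.
Total: $4,848 + $3,595 + $7,950 + $3,360 = $19,753.

$19,753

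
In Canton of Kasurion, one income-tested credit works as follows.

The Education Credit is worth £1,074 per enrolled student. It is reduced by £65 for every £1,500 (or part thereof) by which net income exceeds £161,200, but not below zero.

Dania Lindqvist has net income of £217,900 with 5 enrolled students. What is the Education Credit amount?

£2,900

Education Credit: base = 5 × £1,074 = £5,370. income exceeds £161,200 by £56,700, which is 38 full-or-partial £1,500 increments; reduction = 38 × £65 = £2,470, leaving £2,900.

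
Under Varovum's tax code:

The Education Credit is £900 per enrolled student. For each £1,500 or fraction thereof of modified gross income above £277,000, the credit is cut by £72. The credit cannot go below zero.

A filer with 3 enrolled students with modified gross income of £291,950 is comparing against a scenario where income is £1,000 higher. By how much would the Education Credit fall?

At £291,950 — base = 3 × £900 = £2,700. income exceeds £277,000 by £14,950, which is 10 full-or-partial £1,500 increments; reduction = 10 × £72 = £720, leaving £1,980.
At £292,950 — base = 3 × £900 = £2,700. income exceeds £277,000 by £15,950, which is 11 full-or-partial £1,500 increments; reduction = 11 × £72 = £792, leaving £1,908.
Lost: £1,980 − £1,908 = £72.

£72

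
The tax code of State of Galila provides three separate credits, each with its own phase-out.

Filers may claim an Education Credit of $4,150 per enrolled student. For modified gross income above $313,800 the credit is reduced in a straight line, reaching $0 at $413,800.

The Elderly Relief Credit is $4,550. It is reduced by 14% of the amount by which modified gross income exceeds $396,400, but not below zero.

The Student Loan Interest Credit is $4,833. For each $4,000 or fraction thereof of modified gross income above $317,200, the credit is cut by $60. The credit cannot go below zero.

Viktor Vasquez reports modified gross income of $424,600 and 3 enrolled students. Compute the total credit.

$3,815

Education Credit: base = 3 × $4,150 = $12,450. $424,600 is at or above $413,800, so the credit is $0.
Elderly Relief Credit: 14% of the $28,200 excess over $396,400 is $3,948; credit = $4,550 − $3,948 = $602.
Student Loan Interest Credit: income exceeds $317,200 by $107,400, which is 27 full-or-partial $4,000 increments; reduction = 27 × $60 = $1,620, leaving $3,213.
Total: $0 + $602 + $3,213 = $3,815.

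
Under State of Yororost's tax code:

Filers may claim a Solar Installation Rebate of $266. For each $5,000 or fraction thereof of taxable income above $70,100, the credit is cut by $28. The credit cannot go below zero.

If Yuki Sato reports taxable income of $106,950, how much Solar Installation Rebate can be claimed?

$42

Solar Installation Rebate: income exceeds $70,100 by $36,850, which is 8 full-or-partial $5,000 increments; reduction = 8 × $28 = $224, leaving $42.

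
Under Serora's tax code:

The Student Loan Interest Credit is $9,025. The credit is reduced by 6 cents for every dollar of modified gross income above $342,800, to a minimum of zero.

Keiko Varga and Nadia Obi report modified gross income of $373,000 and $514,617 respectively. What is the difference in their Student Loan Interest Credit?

Keiko ($373,000): Student Loan Interest Credit: 6% of the $30,200 excess over $342,800 is $1,812; credit = $9,025 − $1,812 = $7,213.
Nadia ($514,617): Student Loan Interest Credit: 6% of the $171,817 excess over $342,800 is $10,309.02 ≥ base, so the credit is $0.
Difference: |$7,213 − $0| = $7,213.

$7,213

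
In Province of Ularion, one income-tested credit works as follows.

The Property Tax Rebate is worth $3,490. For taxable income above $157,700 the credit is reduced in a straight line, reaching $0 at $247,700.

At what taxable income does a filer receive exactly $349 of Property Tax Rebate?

$349 is 349/3,490 of the full $3,490, so 3,141/3,490 of the $90,000 range has been used: income = $157,700 + $90,000 × 3,141/3,490 = $238,700.

$238,700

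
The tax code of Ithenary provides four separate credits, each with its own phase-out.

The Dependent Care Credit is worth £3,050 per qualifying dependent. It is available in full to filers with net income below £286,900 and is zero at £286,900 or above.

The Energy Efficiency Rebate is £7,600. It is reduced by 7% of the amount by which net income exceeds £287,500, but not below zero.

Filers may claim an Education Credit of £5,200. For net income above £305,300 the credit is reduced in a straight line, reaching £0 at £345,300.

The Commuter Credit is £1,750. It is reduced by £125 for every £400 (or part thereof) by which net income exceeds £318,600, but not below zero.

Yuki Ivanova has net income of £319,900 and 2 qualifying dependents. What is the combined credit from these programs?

Dependent Care Credit: base = 2 × £3,050 = £6,100. £319,900 meets or exceeds the £286,900 cutoff, so the credit is £0.
Energy Efficiency Rebate: 7% of the £32,400 excess over £287,500 is £2,268; credit = £7,600 − £2,268 = £5,332.
Education Credit: £319,900 is £14,600 into a £40,000 phase-out range, leaving 25,400/40,000 of the credit: £5,200 × 25,400/40,000 = £3,302.
Commuter Credit: income exceeds £318,600 by £1,300, which is 4 full-or-partial £400 increments; reduction = 4 × £125 = £500, leaving £1,250.
Total: £0 + £5,332 + £3,302 + £1,250 = £9,884.

£9,884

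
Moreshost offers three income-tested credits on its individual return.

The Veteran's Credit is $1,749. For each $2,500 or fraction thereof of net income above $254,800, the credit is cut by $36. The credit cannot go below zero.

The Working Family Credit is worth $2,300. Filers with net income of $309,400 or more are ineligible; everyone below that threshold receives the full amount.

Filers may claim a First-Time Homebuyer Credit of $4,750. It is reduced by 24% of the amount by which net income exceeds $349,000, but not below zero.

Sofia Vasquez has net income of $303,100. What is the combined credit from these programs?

Veteran's Credit: income exceeds $254,800 by $48,300, which is 20 full-or-partial $2,500 increments; reduction = 20 × $36 = $720, leaving $1,029.
Working Family Credit: $303,100 is below the $309,400 cutoff, so the full $2,300 applies.
First-Time Homebuyer Credit: $303,100 is at or below the $349,000 threshold, so the full $4,750 applies.
Total: $1,029 + $2,300 + $4,750 = $8,079.

$8,079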